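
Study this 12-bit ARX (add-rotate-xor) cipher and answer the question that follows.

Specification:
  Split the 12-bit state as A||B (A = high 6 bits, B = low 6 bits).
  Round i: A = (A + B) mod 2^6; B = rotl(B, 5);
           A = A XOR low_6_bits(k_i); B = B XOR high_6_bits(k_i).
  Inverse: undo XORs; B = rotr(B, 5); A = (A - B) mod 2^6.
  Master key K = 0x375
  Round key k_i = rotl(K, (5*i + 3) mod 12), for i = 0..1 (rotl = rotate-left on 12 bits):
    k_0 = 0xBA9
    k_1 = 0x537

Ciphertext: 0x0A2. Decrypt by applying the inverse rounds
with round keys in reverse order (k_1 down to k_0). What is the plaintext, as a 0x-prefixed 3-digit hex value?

s_0 = ciphertext = 0x0A2
s_1 = InvRound(s_0, k_1) = 0x22D
s_2 = InvRound(s_1, k_0) = 0x6C6

0x6C6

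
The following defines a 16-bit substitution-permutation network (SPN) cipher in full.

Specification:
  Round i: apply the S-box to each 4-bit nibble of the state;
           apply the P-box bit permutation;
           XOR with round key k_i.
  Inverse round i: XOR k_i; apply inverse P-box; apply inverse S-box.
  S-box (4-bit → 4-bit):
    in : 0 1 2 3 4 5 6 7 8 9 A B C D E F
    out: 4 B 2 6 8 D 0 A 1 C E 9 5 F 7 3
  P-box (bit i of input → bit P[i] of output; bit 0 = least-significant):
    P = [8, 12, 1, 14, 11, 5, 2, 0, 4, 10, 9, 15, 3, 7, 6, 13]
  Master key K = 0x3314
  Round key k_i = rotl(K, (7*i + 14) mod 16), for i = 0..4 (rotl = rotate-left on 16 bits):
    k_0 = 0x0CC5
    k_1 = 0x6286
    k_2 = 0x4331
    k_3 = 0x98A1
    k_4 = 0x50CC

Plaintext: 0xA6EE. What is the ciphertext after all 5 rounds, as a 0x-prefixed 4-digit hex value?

0xBE74

s_0 = plaintext = 0xA6EE
s_1 = Round(s_0, k_0) = 0x3523
s_2 = Round(s_1, k_1) = 0xF074
s_3 = Round(s_2, k_2) = 0x0198
s_4 = Round(s_3, k_3) = 0x1DF4
s_5 = Round(s_4, k_4) = 0xBE74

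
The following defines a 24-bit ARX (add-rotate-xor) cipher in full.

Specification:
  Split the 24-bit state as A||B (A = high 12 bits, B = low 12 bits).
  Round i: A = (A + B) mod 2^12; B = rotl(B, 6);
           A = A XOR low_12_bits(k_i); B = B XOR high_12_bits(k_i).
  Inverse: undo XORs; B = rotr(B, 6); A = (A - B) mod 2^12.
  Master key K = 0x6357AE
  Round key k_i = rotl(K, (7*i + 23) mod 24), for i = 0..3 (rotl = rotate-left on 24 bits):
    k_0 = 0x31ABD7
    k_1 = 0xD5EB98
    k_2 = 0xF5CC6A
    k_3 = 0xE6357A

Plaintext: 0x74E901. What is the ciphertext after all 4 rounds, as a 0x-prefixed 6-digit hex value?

s_0 = plaintext = 0x74E901
s_1 = Round(s_0, k_0) = 0xB9837E
s_2 = Round(s_1, k_1) = 0x48E2D3
s_3 = Round(s_2, k_2) = 0xB0BB97
s_4 = Round(s_3, k_3) = 0x3D8B8D

0x3D8B8D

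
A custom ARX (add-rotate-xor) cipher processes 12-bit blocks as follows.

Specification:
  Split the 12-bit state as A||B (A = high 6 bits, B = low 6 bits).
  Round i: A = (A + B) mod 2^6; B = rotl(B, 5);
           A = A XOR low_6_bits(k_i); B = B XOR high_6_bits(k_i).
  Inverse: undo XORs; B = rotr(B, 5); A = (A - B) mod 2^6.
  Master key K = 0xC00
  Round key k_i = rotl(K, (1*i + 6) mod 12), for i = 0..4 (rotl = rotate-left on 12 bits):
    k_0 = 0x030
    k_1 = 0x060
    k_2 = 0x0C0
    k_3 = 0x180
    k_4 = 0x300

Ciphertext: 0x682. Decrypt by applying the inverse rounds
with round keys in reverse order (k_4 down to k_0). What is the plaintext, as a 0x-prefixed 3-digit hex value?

0xD3A

s_0 = ciphertext = 0x682
s_1 = InvRound(s_0, k_4) = 0xF9C
s_2 = InvRound(s_1, k_3) = 0x2B4
s_3 = InvRound(s_2, k_2) = 0x6EF
s_4 = InvRound(s_3, k_1) = 0x79D
s_5 = InvRound(s_4, k_0) = 0xD3A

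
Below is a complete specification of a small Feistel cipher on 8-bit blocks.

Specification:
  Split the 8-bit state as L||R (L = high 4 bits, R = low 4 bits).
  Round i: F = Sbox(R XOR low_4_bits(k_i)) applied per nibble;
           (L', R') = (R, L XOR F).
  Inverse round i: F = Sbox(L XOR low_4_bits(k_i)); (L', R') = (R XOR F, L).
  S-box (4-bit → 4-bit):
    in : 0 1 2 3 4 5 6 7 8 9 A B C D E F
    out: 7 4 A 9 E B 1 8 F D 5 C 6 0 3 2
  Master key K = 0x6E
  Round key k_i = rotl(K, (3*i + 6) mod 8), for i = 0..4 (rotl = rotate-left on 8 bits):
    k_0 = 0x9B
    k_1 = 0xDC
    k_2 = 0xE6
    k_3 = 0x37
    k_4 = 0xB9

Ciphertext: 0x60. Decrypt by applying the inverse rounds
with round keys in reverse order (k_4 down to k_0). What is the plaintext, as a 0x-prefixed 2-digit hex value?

0x87

s_0 = ciphertext = 0x60
s_1 = InvRound(s_0, k_4) = 0x26
s_2 = InvRound(s_1, k_3) = 0xD2
s_3 = InvRound(s_2, k_2) = 0xED
s_4 = InvRound(s_3, k_1) = 0x7E
s_5 = InvRound(s_4, k_0) = 0x87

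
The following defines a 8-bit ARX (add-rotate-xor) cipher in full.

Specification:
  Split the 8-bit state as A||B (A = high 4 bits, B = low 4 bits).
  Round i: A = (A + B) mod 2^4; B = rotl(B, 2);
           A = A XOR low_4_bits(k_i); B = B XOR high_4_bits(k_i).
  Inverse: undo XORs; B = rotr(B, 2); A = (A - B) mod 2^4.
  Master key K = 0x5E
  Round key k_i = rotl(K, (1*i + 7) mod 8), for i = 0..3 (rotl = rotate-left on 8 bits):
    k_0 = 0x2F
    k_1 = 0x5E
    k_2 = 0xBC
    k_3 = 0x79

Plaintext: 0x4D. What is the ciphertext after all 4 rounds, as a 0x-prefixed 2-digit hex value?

s_0 = plaintext = 0x4D
s_1 = Round(s_0, k_0) = 0xE5
s_2 = Round(s_1, k_1) = 0xD0
s_3 = Round(s_2, k_2) = 0x1B
s_4 = Round(s_3, k_3) = 0x59

0x59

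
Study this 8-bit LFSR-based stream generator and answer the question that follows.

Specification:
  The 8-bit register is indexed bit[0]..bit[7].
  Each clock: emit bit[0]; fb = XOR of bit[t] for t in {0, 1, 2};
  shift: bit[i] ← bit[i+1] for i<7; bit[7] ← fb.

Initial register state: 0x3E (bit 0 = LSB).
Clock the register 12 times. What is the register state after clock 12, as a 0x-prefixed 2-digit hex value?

reg_0 = 0x3E
clock 1: out=0, reg = 0x1F
clock 2: out=1, reg = 0x8F
clock 3: out=1, reg = 0xC7
clock 4: out=1, reg = 0xE3
clock 5: out=1, reg = 0x71
clock 6: out=1, reg = 0xB8
clock 7: out=0, reg = 0x5C
clock 8: out=0, reg = 0xAE
clock 9: out=0, reg = 0x57
clock 10: out=1, reg = 0xAB
clock 11: out=1, reg = 0x55
clock 12: out=1, reg = 0x2A

0x2A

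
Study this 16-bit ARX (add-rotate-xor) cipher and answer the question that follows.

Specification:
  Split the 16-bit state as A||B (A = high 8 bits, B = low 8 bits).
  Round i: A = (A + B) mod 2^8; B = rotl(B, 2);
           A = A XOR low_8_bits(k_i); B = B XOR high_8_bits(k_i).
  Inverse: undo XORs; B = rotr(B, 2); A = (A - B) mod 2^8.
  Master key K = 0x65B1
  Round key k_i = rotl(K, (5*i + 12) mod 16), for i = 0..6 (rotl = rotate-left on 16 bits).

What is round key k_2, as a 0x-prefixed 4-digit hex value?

0x6C59

K = 0x65B1
k_0 = rotl(K, (5*0+12) mod 16) = rotl(K, 12) = 0x165B
k_1 = rotl(K, (5*1+12) mod 16) = rotl(K, 1) = 0xCB62
k_2 = rotl(K, (5*2+12) mod 16) = rotl(K, 6) = 0x6C59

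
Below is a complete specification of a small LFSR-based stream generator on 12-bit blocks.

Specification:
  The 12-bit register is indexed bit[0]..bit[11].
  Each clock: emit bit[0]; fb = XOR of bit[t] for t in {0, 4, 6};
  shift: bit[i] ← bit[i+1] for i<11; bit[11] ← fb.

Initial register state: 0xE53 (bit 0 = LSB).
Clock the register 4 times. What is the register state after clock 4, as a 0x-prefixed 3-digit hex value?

0xFE5

reg_0 = 0xE53
clock 1: out=1, reg = 0xF29
clock 2: out=1, reg = 0xF94
clock 3: out=0, reg = 0xFCA
clock 4: out=0, reg = 0xFE5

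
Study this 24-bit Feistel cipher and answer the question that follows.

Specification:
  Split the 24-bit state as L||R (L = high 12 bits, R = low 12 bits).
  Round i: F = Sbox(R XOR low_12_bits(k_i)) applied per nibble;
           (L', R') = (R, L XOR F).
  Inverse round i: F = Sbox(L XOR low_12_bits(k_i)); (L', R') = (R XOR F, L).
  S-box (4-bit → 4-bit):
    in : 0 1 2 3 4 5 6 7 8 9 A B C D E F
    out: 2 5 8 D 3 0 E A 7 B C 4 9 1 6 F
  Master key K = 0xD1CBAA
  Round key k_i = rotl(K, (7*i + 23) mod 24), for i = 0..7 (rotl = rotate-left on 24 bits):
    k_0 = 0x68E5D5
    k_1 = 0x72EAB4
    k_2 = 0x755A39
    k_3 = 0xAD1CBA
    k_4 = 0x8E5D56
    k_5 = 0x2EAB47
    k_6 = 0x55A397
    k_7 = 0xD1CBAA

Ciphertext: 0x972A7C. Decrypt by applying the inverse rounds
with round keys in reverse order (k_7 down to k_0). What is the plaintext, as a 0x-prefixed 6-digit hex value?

0x79998F

s_0 = ciphertext = 0x972A7C
s_1 = InvRound(s_0, k_7) = 0x26B972
s_2 = InvRound(s_1, k_6) = 0xC8B26B
s_3 = InvRound(s_2, k_5) = 0x8F2C8B
s_4 = InvRound(s_3, k_4) = 0xC488F2
s_5 = InvRound(s_4, k_3) = 0xA0AC48
s_6 = InvRound(s_5, k_2) = 0xE95A0A
s_7 = InvRound(s_6, k_1) = 0x98FE95
s_8 = InvRound(s_7, k_0) = 0x79998F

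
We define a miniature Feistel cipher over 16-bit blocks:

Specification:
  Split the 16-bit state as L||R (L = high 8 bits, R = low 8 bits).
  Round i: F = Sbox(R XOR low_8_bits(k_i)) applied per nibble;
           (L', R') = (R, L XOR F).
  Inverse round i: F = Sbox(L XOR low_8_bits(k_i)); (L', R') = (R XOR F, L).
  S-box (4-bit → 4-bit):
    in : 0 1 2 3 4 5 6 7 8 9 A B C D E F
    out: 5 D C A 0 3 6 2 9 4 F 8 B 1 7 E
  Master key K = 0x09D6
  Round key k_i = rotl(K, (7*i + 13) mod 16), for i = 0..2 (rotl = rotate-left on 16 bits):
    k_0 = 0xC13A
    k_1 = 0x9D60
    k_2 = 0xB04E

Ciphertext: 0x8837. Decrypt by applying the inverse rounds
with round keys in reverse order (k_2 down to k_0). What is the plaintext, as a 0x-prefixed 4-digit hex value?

s_0 = ciphertext = 0x8837
s_1 = InvRound(s_0, k_2) = 0x8188
s_2 = InvRound(s_1, k_1) = 0xF581
s_3 = InvRound(s_2, k_0) = 0x3FF5

0x3FF5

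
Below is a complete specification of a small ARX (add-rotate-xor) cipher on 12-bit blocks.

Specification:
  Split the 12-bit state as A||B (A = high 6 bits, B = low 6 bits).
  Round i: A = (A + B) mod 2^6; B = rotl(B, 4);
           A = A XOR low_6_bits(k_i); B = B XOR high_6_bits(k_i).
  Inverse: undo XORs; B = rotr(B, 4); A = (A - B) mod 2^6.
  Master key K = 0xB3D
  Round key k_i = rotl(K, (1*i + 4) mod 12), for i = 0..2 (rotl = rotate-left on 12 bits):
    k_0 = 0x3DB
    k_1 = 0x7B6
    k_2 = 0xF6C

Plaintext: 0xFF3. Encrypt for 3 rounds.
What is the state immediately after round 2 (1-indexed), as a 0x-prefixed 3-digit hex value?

s_0 = plaintext = 0xFF3
s_1 = Round(s_0, k_0) = 0xA73
s_2 = Round(s_1, k_1) = 0xAA2
s_3 = Round(s_2, k_2) = 0x815

0xAA2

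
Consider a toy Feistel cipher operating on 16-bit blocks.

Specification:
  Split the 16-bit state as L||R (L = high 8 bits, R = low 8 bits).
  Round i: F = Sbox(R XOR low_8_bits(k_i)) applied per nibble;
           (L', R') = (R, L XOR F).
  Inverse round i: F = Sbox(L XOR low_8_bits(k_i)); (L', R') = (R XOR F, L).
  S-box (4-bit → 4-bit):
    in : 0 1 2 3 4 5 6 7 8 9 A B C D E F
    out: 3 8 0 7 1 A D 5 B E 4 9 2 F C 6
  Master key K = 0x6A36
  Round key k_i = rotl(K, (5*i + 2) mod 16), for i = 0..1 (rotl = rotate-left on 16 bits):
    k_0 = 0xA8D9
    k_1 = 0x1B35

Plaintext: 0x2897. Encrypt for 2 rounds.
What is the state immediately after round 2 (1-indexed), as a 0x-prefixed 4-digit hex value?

0x34AF

s_0 = plaintext = 0x2897
s_1 = Round(s_0, k_0) = 0x9734
s_2 = Round(s_1, k_1) = 0x34AF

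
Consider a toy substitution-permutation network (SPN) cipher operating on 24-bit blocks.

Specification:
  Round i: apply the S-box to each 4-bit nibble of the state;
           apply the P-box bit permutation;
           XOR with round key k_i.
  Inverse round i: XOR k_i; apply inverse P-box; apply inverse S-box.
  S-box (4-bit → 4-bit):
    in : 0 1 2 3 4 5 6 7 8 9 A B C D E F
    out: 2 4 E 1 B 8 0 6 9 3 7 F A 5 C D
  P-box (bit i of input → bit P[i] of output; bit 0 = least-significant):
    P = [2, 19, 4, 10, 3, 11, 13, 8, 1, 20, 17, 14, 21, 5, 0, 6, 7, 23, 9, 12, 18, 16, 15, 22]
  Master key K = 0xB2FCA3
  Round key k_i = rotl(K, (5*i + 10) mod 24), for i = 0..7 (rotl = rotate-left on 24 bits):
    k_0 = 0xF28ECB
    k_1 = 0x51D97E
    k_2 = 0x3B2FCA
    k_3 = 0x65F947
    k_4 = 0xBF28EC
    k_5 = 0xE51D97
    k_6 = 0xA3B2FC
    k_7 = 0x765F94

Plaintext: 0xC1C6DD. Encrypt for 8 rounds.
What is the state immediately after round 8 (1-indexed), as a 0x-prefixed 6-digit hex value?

0xA68D1D

s_0 = plaintext = 0xC1C6DD
s_1 = Round(s_0, k_0) = 0xB3ACB7
s_2 = Round(s_1, k_1) = 0x2C30C7
s_3 = Round(s_2, k_2) = 0xC2B6DA
s_4 = Round(s_3, k_3) = 0x8CCB3A
s_5 = Round(s_4, k_4) = 0x617892
s_6 = Round(s_5, k_5) = 0xED53AC
s_7 = Round(s_6, k_6) = 0xEB1C36
s_8 = Round(s_7, k_7) = 0xA68D1D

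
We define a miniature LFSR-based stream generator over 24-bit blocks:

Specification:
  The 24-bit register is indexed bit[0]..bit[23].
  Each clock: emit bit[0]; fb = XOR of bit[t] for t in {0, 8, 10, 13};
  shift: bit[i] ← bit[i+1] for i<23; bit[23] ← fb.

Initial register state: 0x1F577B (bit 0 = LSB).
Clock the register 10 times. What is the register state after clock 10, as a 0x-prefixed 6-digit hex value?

0xC0C7D5

reg_0 = 0x1F577B
clock 1: out=1, reg = 0x8FABBD
clock 2: out=1, reg = 0xC7D5DE
clock 3: out=0, reg = 0x63EAEF
clock 4: out=1, reg = 0x31F577
clock 5: out=1, reg = 0x18FABB
clock 6: out=1, reg = 0x0C7D5D
clock 7: out=1, reg = 0x063EAE
clock 8: out=0, reg = 0x031F57
clock 9: out=1, reg = 0x818FAB
clock 10: out=1, reg = 0xC0C7D5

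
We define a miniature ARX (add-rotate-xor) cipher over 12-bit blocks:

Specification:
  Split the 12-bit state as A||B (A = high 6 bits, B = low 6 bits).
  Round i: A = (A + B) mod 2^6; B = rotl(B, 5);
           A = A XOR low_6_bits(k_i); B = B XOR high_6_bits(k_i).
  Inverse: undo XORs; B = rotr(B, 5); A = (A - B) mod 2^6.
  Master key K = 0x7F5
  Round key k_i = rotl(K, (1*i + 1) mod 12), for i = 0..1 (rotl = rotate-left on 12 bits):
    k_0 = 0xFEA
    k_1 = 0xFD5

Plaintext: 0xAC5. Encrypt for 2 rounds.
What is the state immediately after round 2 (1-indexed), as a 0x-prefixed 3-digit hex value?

0x891

s_0 = plaintext = 0xAC5
s_1 = Round(s_0, k_0) = 0x69D
s_2 = Round(s_1, k_1) = 0x891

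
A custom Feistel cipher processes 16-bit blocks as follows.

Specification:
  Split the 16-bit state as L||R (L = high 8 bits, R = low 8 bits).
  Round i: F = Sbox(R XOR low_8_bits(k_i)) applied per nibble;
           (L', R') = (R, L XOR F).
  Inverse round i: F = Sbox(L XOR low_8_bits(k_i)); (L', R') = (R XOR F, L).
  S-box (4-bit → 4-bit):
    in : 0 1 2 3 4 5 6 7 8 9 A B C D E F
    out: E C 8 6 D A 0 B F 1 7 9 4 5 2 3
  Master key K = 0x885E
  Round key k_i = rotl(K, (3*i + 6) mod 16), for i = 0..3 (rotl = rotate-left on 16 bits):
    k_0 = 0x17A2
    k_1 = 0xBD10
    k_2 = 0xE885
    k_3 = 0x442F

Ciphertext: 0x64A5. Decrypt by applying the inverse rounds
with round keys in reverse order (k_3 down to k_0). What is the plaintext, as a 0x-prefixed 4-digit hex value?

s_0 = ciphertext = 0x64A5
s_1 = InvRound(s_0, k_3) = 0x7C64
s_2 = InvRound(s_1, k_2) = 0x557C
s_3 = InvRound(s_2, k_1) = 0xA655
s_4 = InvRound(s_3, k_0) = 0xB8A6

0xB8A6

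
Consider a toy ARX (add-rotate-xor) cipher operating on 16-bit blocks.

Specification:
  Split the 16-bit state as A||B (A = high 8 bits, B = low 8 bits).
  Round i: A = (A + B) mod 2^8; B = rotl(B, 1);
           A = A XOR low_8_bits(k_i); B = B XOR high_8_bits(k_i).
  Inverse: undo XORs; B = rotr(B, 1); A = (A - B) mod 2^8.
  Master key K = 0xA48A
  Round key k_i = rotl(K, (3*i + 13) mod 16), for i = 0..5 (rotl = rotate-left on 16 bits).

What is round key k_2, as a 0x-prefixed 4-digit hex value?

0x2455

K = 0xA48A
k_0 = rotl(K, (3*0+13) mod 16) = rotl(K, 13) = 0x5491
k_1 = rotl(K, (3*1+13) mod 16) = rotl(K, 0) = 0xA48A
k_2 = rotl(K, (3*2+13) mod 16) = rotl(K, 3) = 0x2455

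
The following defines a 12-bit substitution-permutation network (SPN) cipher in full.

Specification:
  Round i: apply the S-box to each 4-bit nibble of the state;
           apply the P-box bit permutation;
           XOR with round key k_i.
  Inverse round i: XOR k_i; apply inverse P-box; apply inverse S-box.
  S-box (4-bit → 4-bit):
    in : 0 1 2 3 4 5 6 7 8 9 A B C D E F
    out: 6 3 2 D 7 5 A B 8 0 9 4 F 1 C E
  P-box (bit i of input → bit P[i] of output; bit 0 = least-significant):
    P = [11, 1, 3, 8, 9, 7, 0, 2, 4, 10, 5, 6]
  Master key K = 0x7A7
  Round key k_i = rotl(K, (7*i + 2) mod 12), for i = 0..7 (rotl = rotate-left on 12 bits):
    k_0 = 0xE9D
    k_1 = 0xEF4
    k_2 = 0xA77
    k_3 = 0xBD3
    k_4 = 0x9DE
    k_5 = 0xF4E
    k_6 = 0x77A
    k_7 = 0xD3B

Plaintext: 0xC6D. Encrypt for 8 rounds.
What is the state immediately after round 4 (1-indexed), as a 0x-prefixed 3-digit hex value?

0x997

s_0 = plaintext = 0xC6D
s_1 = Round(s_0, k_0) = 0x269
s_2 = Round(s_1, k_1) = 0xA70
s_3 = Round(s_2, k_2) = 0x8A9
s_4 = Round(s_3, k_3) = 0x997
s_5 = Round(s_4, k_4) = 0x0DC
s_6 = Round(s_5, k_5) = 0x064
s_7 = Round(s_6, k_6) = 0xBD4
s_8 = Round(s_7, k_7) = 0x711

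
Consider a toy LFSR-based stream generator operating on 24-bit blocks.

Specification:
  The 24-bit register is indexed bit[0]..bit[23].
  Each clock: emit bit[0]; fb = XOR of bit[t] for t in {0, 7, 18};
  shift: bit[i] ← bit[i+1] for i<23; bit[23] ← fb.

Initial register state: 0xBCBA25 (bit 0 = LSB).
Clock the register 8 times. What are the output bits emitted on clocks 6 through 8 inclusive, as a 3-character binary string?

reg_0 = 0xBCBA25
clock 1: out=1, reg = 0x5E5D12
clock 2: out=0, reg = 0xAF2E89
clock 3: out=1, reg = 0xD79744
clock 4: out=0, reg = 0xEBCBA2
clock 5: out=0, reg = 0xF5E5D1
clock 6: out=1, reg = 0xFAF2E8
clock 7: out=0, reg = 0xFD7974
clock 8: out=0, reg = 0xFEBCBA

100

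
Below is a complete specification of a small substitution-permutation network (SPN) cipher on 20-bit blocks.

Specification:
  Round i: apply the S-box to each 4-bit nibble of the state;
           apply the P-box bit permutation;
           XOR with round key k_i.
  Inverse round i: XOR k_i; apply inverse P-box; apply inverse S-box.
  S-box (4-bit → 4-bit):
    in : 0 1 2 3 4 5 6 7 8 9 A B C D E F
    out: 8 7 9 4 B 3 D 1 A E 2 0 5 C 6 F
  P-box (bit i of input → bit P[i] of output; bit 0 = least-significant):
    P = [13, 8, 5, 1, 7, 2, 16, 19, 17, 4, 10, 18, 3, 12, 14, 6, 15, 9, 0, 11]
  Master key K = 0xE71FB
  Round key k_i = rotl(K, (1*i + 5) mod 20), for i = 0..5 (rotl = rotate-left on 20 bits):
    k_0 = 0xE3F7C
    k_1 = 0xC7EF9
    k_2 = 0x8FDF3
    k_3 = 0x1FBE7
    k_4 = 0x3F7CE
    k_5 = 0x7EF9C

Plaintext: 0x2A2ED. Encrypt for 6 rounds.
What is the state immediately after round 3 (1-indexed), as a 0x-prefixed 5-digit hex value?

s_0 = plaintext = 0x2A2ED
s_1 = Round(s_0, k_0) = 0x9A75A
s_2 = Round(s_1, k_1) = 0xE657C
s_3 = Round(s_2, k_2) = 0xA9F0A
s_4 = Round(s_3, k_3) = 0xFACB7
s_5 = Round(s_4, k_4) = 0x149CF
s_6 = Round(s_5, k_5) = 0x25867

0xA9F0A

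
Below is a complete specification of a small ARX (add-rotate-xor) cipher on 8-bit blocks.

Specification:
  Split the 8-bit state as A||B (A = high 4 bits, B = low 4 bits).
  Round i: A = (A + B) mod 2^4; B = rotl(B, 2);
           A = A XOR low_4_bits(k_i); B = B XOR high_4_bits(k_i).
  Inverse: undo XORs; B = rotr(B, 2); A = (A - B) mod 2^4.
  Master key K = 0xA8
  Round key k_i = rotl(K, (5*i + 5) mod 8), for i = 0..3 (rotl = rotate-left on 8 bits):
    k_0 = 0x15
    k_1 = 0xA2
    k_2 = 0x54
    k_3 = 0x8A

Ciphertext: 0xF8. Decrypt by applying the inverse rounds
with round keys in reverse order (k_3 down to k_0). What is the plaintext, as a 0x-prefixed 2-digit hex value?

0xFB

s_0 = ciphertext = 0xF8
s_1 = InvRound(s_0, k_3) = 0x50
s_2 = InvRound(s_1, k_2) = 0xC5
s_3 = InvRound(s_2, k_1) = 0xFF
s_4 = InvRound(s_3, k_0) = 0xFB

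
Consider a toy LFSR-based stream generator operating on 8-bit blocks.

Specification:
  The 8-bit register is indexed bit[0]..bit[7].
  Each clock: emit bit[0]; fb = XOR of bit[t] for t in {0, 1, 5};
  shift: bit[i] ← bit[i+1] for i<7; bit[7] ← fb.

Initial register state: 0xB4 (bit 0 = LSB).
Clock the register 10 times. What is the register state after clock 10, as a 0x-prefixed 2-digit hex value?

0x7C

reg_0 = 0xB4
clock 1: out=0, reg = 0xDA
clock 2: out=0, reg = 0xED
clock 3: out=1, reg = 0x76
clock 4: out=0, reg = 0x3B
clock 5: out=1, reg = 0x9D
clock 6: out=1, reg = 0xCE
clock 7: out=0, reg = 0xE7
clock 8: out=1, reg = 0xF3
clock 9: out=1, reg = 0xF9
clock 10: out=1, reg = 0x7C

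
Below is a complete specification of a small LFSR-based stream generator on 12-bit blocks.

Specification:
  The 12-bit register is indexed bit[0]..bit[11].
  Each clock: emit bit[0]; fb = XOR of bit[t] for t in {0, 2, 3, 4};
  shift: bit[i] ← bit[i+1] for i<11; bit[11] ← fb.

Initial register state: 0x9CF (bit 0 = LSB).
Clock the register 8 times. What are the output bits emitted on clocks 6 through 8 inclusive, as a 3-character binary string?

011

reg_0 = 0x9CF
clock 1: out=1, reg = 0xCE7
clock 2: out=1, reg = 0x673
clock 3: out=1, reg = 0x339
clock 4: out=1, reg = 0x99C
clock 5: out=0, reg = 0xCCE
clock 6: out=0, reg = 0x667
clock 7: out=1, reg = 0x333
clock 8: out=1, reg = 0x199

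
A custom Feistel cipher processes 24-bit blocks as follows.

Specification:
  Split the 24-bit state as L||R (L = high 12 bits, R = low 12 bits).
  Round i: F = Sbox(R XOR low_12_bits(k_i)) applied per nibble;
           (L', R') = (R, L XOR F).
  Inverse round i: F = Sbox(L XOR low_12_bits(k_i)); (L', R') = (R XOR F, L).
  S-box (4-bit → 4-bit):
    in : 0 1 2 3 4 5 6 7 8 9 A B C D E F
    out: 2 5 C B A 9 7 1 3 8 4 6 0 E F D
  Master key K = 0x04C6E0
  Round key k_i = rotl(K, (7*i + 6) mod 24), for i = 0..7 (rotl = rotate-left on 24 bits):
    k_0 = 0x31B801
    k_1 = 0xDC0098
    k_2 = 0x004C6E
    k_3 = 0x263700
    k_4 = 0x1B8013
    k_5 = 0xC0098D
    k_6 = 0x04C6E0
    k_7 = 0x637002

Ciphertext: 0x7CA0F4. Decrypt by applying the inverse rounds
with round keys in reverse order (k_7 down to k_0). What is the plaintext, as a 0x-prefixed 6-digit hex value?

0xFA24C1

s_0 = ciphertext = 0x7CA0F4
s_1 = InvRound(s_0, k_7) = 0x1F77CA
s_2 = InvRound(s_1, k_6) = 0x69B1F7
s_3 = InvRound(s_2, k_5) = 0xCA069B
s_4 = InvRound(s_3, k_4) = 0x6F0CA0
s_5 = InvRound(s_4, k_3) = 0x9726F0
s_6 = InvRound(s_5, k_2) = 0xFA0972
s_7 = InvRound(s_6, k_1) = 0x4C1FA0
s_8 = InvRound(s_7, k_0) = 0xFA24C1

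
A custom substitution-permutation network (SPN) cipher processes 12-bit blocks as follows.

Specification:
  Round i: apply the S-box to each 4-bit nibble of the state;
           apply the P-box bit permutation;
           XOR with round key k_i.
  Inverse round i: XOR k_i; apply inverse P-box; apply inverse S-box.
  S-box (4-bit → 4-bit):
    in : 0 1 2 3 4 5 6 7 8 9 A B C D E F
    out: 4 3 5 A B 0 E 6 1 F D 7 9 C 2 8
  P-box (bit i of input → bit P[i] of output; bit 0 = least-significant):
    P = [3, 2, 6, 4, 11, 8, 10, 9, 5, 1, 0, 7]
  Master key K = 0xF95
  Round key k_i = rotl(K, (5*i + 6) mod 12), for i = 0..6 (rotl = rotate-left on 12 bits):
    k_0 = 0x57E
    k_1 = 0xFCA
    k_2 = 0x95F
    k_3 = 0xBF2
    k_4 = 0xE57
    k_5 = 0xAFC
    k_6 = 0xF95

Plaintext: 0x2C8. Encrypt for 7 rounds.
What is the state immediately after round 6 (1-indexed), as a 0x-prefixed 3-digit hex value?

s_0 = plaintext = 0x2C8
s_1 = Round(s_0, k_0) = 0xF57
s_2 = Round(s_1, k_1) = 0xF0E
s_3 = Round(s_2, k_2) = 0xDDB
s_4 = Round(s_3, k_3) = 0xD3F
s_5 = Round(s_4, k_4) = 0xDC6
s_6 = Round(s_5, k_5) = 0x029
s_7 = Round(s_6, k_6) = 0x3C8

0x029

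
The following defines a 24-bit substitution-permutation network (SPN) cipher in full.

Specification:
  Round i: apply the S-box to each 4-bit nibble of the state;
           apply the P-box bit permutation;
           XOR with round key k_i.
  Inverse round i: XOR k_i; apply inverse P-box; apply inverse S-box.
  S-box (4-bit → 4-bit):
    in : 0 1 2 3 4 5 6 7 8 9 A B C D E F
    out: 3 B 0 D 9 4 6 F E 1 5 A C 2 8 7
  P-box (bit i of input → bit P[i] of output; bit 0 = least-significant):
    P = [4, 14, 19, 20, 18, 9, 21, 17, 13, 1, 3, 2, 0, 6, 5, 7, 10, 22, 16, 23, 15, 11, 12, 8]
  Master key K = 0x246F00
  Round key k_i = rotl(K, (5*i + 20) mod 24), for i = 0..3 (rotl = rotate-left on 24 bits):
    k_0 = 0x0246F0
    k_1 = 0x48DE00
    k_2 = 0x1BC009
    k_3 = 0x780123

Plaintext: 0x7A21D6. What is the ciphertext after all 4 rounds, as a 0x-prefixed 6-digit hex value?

0x622E86

s_0 = plaintext = 0x7A21D6
s_1 = Round(s_0, k_0) = 0x0BB9F6
s_2 = Round(s_1, k_1) = 0xA434C0
s_3 = Round(s_2, k_2) = 0xB934BC
s_4 = Round(s_3, k_3) = 0x622E86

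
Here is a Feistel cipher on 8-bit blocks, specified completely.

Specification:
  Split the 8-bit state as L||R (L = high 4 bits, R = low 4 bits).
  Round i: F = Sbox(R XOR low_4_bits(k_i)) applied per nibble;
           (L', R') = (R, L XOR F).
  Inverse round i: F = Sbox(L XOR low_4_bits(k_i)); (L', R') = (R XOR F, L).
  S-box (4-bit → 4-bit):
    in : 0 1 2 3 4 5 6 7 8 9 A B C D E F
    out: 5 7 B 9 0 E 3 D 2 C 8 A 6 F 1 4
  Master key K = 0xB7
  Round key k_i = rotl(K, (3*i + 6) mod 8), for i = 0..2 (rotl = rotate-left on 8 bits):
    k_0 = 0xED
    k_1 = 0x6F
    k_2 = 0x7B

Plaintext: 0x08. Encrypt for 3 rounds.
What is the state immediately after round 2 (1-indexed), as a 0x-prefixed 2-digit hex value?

0xEF

s_0 = plaintext = 0x08
s_1 = Round(s_0, k_0) = 0x8E
s_2 = Round(s_1, k_1) = 0xEF
s_3 = Round(s_2, k_2) = 0xFE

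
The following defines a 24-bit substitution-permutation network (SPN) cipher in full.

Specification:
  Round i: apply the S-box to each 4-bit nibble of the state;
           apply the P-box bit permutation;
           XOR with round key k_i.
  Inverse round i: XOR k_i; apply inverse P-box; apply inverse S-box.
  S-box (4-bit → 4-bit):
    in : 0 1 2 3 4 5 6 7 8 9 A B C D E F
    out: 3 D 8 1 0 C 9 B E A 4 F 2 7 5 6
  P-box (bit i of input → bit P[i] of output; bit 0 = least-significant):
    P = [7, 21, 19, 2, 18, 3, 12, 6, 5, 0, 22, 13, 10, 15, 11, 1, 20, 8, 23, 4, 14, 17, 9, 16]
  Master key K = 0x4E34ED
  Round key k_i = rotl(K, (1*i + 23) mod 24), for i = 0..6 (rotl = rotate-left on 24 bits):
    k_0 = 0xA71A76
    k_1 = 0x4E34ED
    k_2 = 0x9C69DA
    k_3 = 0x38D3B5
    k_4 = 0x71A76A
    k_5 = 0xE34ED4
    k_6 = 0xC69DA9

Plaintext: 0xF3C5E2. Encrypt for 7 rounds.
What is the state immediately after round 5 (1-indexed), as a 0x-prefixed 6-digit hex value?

0xC6889C

s_0 = plaintext = 0xF3C5E2
s_1 = Round(s_0, k_0) = 0xF1A872
s_2 = Round(s_1, k_1) = 0x981EB0
s_3 = Round(s_2, k_2) = 0x7B7420
s_4 = Round(s_3, k_3) = 0x8B1667
s_5 = Round(s_4, k_4) = 0xC6889C
s_6 = Round(s_5, k_5) = 0x91E68F
s_7 = Round(s_6, k_6) = 0x7DA1D1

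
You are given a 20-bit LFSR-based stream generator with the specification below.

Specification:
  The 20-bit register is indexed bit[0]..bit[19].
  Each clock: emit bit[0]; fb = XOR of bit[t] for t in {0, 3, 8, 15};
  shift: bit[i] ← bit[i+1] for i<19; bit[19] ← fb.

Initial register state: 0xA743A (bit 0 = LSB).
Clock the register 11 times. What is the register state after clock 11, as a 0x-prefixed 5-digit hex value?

0xEFB4E

reg_0 = 0xA743A
clock 1: out=0, reg = 0xD3A1D
clock 2: out=1, reg = 0x69D0E
clock 3: out=0, reg = 0xB4E87
clock 4: out=1, reg = 0xDA743
clock 5: out=1, reg = 0xED3A1
clock 6: out=1, reg = 0xF69D0
clock 7: out=0, reg = 0xFB4E8
clock 8: out=0, reg = 0x7DA74
clock 9: out=0, reg = 0xBED3A
clock 10: out=0, reg = 0xDF69D
clock 11: out=1, reg = 0xEFB4E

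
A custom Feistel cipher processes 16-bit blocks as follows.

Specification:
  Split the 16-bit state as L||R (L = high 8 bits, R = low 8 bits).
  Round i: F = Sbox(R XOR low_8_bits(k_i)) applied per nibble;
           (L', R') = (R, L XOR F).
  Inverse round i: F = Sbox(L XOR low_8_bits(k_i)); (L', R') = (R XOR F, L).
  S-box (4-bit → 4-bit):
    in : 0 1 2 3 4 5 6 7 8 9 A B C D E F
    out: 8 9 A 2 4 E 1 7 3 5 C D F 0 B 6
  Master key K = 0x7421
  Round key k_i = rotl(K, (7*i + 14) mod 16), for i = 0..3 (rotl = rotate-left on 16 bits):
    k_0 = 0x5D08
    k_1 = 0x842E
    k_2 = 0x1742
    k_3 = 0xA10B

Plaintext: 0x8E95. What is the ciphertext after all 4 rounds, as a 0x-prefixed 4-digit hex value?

0x087F

s_0 = plaintext = 0x8E95
s_1 = Round(s_0, k_0) = 0x95DE
s_2 = Round(s_1, k_1) = 0xDEFD
s_3 = Round(s_2, k_2) = 0xFD08
s_4 = Round(s_3, k_3) = 0x087F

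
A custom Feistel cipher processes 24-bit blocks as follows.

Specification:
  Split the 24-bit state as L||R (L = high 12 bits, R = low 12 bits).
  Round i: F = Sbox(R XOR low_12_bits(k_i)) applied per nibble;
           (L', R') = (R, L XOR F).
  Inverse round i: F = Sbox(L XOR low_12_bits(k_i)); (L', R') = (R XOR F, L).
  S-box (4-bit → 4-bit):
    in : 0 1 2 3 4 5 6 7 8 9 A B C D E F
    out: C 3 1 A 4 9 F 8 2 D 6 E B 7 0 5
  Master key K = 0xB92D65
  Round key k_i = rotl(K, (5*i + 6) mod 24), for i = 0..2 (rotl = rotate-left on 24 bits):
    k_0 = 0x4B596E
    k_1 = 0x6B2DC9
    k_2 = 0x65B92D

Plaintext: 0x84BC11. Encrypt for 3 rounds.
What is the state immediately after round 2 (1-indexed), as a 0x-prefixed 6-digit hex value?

s_0 = plaintext = 0x84BC11
s_1 = Round(s_0, k_0) = 0xC111CE
s_2 = Round(s_1, k_1) = 0x1CE7D9
s_3 = Round(s_2, k_2) = 0x7D919A

0x1CE7D9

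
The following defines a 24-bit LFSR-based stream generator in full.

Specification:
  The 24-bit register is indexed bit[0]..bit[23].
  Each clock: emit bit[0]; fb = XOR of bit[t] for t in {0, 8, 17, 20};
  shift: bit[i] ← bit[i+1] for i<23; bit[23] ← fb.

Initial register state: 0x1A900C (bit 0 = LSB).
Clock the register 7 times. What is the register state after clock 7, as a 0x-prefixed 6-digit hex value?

reg_0 = 0x1A900C
clock 1: out=0, reg = 0x0D4806
clock 2: out=0, reg = 0x06A403
clock 3: out=1, reg = 0x035201
clock 4: out=1, reg = 0x01A900
clock 5: out=0, reg = 0x80D480
clock 6: out=0, reg = 0x406A40
clock 7: out=0, reg = 0x203520

0x203520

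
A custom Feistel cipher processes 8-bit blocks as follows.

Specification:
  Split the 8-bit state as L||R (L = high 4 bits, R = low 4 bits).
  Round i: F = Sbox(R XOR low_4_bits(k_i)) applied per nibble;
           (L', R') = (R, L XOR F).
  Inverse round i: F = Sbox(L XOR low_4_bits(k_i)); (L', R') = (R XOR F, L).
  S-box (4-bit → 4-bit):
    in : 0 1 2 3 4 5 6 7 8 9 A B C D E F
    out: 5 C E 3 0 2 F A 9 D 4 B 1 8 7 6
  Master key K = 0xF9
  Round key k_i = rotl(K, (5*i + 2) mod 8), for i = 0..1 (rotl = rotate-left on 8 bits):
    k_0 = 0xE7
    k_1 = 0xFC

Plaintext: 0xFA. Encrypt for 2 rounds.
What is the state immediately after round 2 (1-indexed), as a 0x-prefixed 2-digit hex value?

s_0 = plaintext = 0xFA
s_1 = Round(s_0, k_0) = 0xA7
s_2 = Round(s_1, k_1) = 0x71

0x71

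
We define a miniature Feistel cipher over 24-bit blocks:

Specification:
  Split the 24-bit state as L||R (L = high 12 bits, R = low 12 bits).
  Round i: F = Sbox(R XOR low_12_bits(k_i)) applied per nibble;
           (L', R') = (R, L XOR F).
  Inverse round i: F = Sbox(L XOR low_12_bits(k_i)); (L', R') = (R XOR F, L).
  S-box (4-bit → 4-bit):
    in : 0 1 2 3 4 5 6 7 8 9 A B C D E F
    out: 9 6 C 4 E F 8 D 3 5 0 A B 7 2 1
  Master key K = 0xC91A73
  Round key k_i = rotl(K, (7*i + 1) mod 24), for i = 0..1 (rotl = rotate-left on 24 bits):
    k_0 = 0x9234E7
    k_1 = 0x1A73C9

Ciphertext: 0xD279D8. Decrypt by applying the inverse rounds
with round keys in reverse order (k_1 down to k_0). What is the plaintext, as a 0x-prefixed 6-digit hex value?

0xC40BFA

s_0 = ciphertext = 0xD279D8
s_1 = InvRound(s_0, k_1) = 0xBFAD27
s_2 = InvRound(s_1, k_0) = 0xC40BFA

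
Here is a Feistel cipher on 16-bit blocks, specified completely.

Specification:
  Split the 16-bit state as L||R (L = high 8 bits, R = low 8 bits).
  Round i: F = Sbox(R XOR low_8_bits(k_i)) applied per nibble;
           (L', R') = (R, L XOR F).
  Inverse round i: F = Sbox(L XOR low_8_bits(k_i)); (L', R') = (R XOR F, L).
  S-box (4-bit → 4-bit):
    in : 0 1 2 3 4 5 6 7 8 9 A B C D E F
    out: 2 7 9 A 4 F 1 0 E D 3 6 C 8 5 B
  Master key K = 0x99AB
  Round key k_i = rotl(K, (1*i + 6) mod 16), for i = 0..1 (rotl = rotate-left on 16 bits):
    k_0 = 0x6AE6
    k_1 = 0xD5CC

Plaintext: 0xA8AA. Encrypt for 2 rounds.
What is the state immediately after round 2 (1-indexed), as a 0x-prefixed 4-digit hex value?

0xE434

s_0 = plaintext = 0xA8AA
s_1 = Round(s_0, k_0) = 0xAAE4
s_2 = Round(s_1, k_1) = 0xE434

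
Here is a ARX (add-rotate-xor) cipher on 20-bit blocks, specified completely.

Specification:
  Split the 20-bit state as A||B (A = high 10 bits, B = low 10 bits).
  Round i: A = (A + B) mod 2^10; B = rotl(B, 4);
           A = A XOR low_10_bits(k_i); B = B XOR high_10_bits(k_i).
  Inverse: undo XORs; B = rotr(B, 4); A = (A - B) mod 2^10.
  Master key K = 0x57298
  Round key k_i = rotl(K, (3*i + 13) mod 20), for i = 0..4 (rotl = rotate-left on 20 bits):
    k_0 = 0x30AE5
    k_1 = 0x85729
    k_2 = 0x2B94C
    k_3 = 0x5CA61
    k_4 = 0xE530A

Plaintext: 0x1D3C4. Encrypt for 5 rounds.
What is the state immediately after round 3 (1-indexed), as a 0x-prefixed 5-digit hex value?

0x918D5

s_0 = plaintext = 0x1D3C4
s_1 = Round(s_0, k_0) = 0xB748D
s_2 = Round(s_1, k_1) = 0x10EC7
s_3 = Round(s_2, k_2) = 0x918D5
s_4 = Round(s_3, k_3) = 0x5E821
s_5 = Round(s_4, k_4) = 0xA4584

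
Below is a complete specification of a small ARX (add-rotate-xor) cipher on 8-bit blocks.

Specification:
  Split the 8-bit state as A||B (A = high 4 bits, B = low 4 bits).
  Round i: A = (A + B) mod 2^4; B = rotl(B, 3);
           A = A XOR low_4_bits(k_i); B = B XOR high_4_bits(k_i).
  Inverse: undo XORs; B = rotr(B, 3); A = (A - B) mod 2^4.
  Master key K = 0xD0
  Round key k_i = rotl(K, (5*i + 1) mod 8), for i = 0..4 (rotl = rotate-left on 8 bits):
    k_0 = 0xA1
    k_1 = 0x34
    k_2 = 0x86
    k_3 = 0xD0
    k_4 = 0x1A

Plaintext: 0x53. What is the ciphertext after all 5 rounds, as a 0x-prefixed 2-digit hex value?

0xE8

s_0 = plaintext = 0x53
s_1 = Round(s_0, k_0) = 0x93
s_2 = Round(s_1, k_1) = 0x8A
s_3 = Round(s_2, k_2) = 0x4D
s_4 = Round(s_3, k_3) = 0x13
s_5 = Round(s_4, k_4) = 0xE8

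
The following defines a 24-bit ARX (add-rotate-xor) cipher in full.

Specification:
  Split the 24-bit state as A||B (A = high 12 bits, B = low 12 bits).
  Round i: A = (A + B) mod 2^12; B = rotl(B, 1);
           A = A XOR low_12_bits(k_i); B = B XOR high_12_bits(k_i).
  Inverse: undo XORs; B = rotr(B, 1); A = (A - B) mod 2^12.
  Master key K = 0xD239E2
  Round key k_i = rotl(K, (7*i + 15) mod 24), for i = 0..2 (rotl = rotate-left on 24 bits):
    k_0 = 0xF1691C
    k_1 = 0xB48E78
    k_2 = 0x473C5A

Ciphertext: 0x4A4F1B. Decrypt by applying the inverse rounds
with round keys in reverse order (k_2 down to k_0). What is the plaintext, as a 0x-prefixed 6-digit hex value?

0x874434

s_0 = ciphertext = 0x4A4F1B
s_1 = InvRound(s_0, k_2) = 0x34A5B4
s_2 = InvRound(s_1, k_1) = 0x5B477E
s_3 = InvRound(s_2, k_0) = 0x874434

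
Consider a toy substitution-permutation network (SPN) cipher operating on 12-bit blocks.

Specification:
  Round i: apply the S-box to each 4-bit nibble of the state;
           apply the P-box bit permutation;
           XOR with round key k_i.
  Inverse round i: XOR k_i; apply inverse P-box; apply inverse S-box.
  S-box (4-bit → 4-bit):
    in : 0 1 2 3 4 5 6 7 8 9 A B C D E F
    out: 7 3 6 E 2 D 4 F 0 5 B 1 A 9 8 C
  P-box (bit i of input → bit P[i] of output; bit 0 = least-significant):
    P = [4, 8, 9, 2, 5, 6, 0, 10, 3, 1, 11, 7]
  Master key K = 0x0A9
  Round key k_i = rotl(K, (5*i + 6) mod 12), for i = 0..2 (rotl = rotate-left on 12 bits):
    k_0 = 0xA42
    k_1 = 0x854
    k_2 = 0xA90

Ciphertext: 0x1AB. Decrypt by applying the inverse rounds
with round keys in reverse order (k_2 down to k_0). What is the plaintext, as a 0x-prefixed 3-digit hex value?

s_0 = ciphertext = 0x1AB
s_1 = InvRound(s_0, k_2) = 0x090
s_2 = InvRound(s_1, k_1) = 0xF4E
s_3 = InvRound(s_2, k_0) = 0xBEC

0xBEC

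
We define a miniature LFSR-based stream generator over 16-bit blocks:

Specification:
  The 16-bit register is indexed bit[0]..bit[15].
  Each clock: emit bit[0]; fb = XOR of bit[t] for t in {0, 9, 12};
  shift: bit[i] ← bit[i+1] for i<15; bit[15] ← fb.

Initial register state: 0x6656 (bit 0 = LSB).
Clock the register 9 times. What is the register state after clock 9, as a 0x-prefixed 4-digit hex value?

reg_0 = 0x6656
clock 1: out=0, reg = 0xB32B
clock 2: out=1, reg = 0xD995
clock 3: out=1, reg = 0x6CCA
clock 4: out=0, reg = 0x3665
clock 5: out=1, reg = 0x9B32
clock 6: out=0, reg = 0x4D99
clock 7: out=1, reg = 0xA6CC
clock 8: out=0, reg = 0xD366
clock 9: out=0, reg = 0x69B3

0x69B3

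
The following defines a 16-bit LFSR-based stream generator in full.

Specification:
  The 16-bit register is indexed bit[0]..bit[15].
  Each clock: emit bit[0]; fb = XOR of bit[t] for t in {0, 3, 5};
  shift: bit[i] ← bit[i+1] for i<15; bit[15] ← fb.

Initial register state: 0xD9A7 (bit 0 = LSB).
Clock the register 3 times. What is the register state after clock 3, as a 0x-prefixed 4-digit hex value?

0xDB34

reg_0 = 0xD9A7
clock 1: out=1, reg = 0x6CD3
clock 2: out=1, reg = 0xB669
clock 3: out=1, reg = 0xDB34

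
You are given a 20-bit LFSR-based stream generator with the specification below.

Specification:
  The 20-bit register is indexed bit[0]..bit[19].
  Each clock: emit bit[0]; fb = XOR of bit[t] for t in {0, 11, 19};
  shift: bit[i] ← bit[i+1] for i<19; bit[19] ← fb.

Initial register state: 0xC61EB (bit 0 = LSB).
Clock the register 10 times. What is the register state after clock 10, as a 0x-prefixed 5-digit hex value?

reg_0 = 0xC61EB
clock 1: out=1, reg = 0x630F5
clock 2: out=1, reg = 0xB187A
clock 3: out=0, reg = 0x58C3D
clock 4: out=1, reg = 0x2C61E
clock 5: out=0, reg = 0x1630F
clock 6: out=1, reg = 0x8B187
clock 7: out=1, reg = 0x458C3
clock 8: out=1, reg = 0x22C61
clock 9: out=1, reg = 0x11630
clock 10: out=0, reg = 0x08B18

0x08B18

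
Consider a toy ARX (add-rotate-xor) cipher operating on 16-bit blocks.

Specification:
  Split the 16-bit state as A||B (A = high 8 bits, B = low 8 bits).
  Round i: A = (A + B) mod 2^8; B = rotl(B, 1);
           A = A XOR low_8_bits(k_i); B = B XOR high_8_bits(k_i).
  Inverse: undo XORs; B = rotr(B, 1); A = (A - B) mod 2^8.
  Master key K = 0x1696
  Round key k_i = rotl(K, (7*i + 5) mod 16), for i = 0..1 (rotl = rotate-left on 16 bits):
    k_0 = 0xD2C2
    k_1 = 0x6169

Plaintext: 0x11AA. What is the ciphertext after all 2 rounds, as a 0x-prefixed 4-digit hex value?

s_0 = plaintext = 0x11AA
s_1 = Round(s_0, k_0) = 0x7987
s_2 = Round(s_1, k_1) = 0x696E

0x696E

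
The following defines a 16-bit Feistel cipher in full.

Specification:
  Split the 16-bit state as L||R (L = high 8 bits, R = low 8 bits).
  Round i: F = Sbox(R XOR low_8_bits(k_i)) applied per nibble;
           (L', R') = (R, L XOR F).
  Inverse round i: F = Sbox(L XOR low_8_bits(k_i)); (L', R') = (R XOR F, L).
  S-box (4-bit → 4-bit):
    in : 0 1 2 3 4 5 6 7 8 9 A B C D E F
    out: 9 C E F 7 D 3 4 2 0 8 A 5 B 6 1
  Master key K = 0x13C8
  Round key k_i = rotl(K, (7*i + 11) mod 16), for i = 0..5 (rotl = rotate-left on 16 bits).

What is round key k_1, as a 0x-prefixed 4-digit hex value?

0x4F20

K = 0x13C8
k_0 = rotl(K, (7*0+11) mod 16) = rotl(K, 11) = 0x409E
k_1 = rotl(K, (7*1+11) mod 16) = rotl(K, 2) = 0x4F20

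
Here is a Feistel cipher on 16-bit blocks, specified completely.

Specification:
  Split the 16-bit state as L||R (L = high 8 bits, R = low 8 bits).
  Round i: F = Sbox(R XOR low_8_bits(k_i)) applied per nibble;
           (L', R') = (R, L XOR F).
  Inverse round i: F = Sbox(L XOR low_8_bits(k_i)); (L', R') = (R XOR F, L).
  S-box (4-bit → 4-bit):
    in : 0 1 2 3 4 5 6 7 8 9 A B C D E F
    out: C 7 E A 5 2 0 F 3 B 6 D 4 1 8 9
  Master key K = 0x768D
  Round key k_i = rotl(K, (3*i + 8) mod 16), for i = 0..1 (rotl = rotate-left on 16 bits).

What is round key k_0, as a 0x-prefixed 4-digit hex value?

K = 0x768D
k_0 = rotl(K, (3*0+8) mod 16) = rotl(K, 8) = 0x8D76

0x8D76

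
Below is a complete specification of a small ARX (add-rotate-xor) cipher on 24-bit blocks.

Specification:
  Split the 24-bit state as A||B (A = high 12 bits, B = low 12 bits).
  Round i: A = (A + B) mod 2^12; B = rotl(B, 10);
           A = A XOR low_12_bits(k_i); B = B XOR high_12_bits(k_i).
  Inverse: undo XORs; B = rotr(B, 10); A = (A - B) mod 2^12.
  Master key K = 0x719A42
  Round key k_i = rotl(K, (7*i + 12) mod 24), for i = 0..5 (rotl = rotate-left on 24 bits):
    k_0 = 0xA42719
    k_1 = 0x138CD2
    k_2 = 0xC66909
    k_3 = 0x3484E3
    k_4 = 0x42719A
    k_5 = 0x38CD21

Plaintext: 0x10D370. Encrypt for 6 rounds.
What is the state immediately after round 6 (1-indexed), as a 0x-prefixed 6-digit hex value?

0x6726FB

s_0 = plaintext = 0x10D370
s_1 = Round(s_0, k_0) = 0x364A9E
s_2 = Round(s_1, k_1) = 0x2D0B9F
s_3 = Round(s_2, k_2) = 0x766281
s_4 = Round(s_3, k_3) = 0xD047E8
s_5 = Round(s_4, k_4) = 0x5765DD
s_6 = Round(s_5, k_5) = 0x6726FB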